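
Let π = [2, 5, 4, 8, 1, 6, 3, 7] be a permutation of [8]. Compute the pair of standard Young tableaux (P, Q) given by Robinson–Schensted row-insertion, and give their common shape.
P = [1, 3, 6, 7] / [2, 4] / [5, 8];  Q = [1, 2, 4, 8] / [3, 6] / [5, 7];  common shape = (4, 2, 2)

Row-insert the values π_1, π_2, … into P one at a time, bumping the leftmost entry strictly greater than the inserted value down to the next row. The recording tableau Q records, in position (i, j), the step at which that cell was added to P.
  Insert 2 (step 1): P = [2];  Q = [1]
  Insert 5 (step 2): P = [2, 5];  Q = [1, 2]
  Insert 4 (step 3): P = [2, 4] / [5];  Q = [1, 2] / [3]
  Insert 8 (step 4): P = [2, 4, 8] / [5];  Q = [1, 2, 4] / [3]
  Insert 1 (step 5): P = [1, 4, 8] / [2] / [5];  Q = [1, 2, 4] / [3] / [5]
  Insert 6 (step 6): P = [1, 4, 6] / [2, 8] / [5];  Q = [1, 2, 4] / [3, 6] / [5]
  Insert 3 (step 7): P = [1, 3, 6] / [2, 4] / [5, 8];  Q = [1, 2, 4] / [3, 6] / [5, 7]
  Insert 7 (step 8): P = [1, 3, 6, 7] / [2, 4] / [5, 8];  Q = [1, 2, 4, 8] / [3, 6] / [5, 7]
Final shape: (4, 2, 2).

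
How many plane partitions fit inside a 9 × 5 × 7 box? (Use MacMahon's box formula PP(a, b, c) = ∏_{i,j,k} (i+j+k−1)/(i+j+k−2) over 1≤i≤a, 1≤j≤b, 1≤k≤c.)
PP(9, 5, 7) = 2424984388825856

Evaluate the triple product over i = 1..9, j = 1..5, k = 1..7. The factors are (2/1) · (3/2) · (4/3) · (5/4) · (6/5) · (7/6) · (8/7) · (3/2) · … (315 factors total). The numerators and denominators telescope so the product is an integer; carrying out the multiplication exactly gives PP(9, 5, 7) = 2424984388825856.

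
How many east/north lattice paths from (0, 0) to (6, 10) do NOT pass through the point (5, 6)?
Number of paths = 5698

Total paths from (0, 0) to (6, 10): C(16, 6) = 8008. Paths through (5, 6): (paths (0, 0) → (5, 6)) × (paths (5, 6) → (6, 10)) = C(11, 5) · C(5, 1) = 462 · 5 = 2310. Avoidance count = 8008 − 2310 = 5698.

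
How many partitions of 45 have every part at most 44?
p(45, parts ≤ 44) = 89133

Use the recurrence p(n, m) = p(n, m−1) + p(n−m, m): either the largest part is < m (count p(n, m−1)) or the largest part is exactly m (remove one copy of m, count p(n−m, m)). With p(0, ·) = 1 this gives p(45, parts ≤ 44) = 89133. (By conjugating Young diagrams, this also counts partitions of 45 into at most 44 parts.)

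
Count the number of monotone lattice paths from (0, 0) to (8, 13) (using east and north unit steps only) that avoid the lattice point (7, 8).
Number of paths = 164880

Total paths from (0, 0) to (8, 13): C(21, 8) = 203490. Paths through (7, 8): (paths (0, 0) → (7, 8)) × (paths (7, 8) → (8, 13)) = C(15, 7) · C(6, 1) = 6435 · 6 = 38610. Avoidance count = 203490 − 38610 = 164880.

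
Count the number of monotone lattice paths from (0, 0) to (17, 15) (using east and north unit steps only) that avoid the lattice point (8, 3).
Number of paths = 517224270

Total paths from (0, 0) to (17, 15): C(32, 17) = 565722720. Paths through (8, 3): (paths (0, 0) → (8, 3)) × (paths (8, 3) → (17, 15)) = C(11, 8) · C(21, 9) = 165 · 293930 = 48498450. Avoidance count = 565722720 − 48498450 = 517224270.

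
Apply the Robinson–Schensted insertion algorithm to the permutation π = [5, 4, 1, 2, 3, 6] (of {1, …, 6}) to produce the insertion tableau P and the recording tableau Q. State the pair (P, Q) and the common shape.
P = [1, 2, 3, 6] / [4] / [5];  Q = [1, 4, 5, 6] / [2] / [3];  common shape = (4, 1, 1)

Row-insert the values π_1, π_2, … into P one at a time, bumping the leftmost entry strictly greater than the inserted value down to the next row. The recording tableau Q records, in position (i, j), the step at which that cell was added to P.
  Insert 5 (step 1): P = [5];  Q = [1]
  Insert 4 (step 2): P = [4] / [5];  Q = [1] / [2]
  Insert 1 (step 3): P = [1] / [4] / [5];  Q = [1] / [2] / [3]
  Insert 2 (step 4): P = [1, 2] / [4] / [5];  Q = [1, 4] / [2] / [3]
  Insert 3 (step 5): P = [1, 2, 3] / [4] / [5];  Q = [1, 4, 5] / [2] / [3]
  Insert 6 (step 6): P = [1, 2, 3, 6] / [4] / [5];  Q = [1, 4, 5, 6] / [2] / [3]
Final shape: (4, 1, 1).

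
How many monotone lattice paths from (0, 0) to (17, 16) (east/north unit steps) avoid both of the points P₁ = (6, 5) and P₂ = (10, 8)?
Number of paths = 663364746

Inclusion–exclusion. Total paths: C(33, 17) = 1166803110. Through P₁: C(11, 6)·C(22, 11) = 325909584. Through P₂: C(18, 10)·C(15, 7) = 281582730. Since P₁ is strictly southwest of P₂, a monotone path through both must visit P₁ then P₂; paths through both = C(11, 6)·C(7, 4)·C(15, 7) = 104053950. Avoid both = 1166803110 − 325909584 − 281582730 + 104053950 = 663364746.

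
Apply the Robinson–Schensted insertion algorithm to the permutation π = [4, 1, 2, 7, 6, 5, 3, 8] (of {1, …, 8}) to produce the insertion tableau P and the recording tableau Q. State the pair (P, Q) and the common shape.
P = [1, 2, 3, 8] / [4, 5] / [6] / [7];  Q = [1, 3, 4, 8] / [2, 5] / [6] / [7];  common shape = (4, 2, 1, 1)

Row-insert the values π_1, π_2, … into P one at a time, bumping the leftmost entry strictly greater than the inserted value down to the next row. The recording tableau Q records, in position (i, j), the step at which that cell was added to P.
  Insert 4 (step 1): P = [4];  Q = [1]
  Insert 1 (step 2): P = [1] / [4];  Q = [1] / [2]
  Insert 2 (step 3): P = [1, 2] / [4];  Q = [1, 3] / [2]
  Insert 7 (step 4): P = [1, 2, 7] / [4];  Q = [1, 3, 4] / [2]
  Insert 6 (step 5): P = [1, 2, 6] / [4, 7];  Q = [1, 3, 4] / [2, 5]
  Insert 5 (step 6): P = [1, 2, 5] / [4, 6] / [7];  Q = [1, 3, 4] / [2, 5] / [6]
  Insert 3 (step 7): P = [1, 2, 3] / [4, 5] / [6] / [7];  Q = [1, 3, 4] / [2, 5] / [6] / [7]
  Insert 8 (step 8): P = [1, 2, 3, 8] / [4, 5] / [6] / [7];  Q = [1, 3, 4, 8] / [2, 5] / [6] / [7]
Final shape: (4, 2, 1, 1).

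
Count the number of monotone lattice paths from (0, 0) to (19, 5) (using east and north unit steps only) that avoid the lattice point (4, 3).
Number of paths = 37744

Total paths from (0, 0) to (19, 5): C(24, 19) = 42504. Paths through (4, 3): (paths (0, 0) → (4, 3)) × (paths (4, 3) → (19, 5)) = C(7, 4) · C(17, 15) = 35 · 136 = 4760. Avoidance count = 42504 − 4760 = 37744.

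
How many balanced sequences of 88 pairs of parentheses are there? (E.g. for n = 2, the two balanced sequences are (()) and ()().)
C_88 = 64633260585762914370496637486146181462681535261000

These balanced parentheses are counted by the Catalan number C_n = (1/(n + 1)) · C(2n, n). For n = 88: C_88 = (1/89) · C(176, 88) = 5752360192132899378974200736267010150178656638229000/89 = 64633260585762914370496637486146181462681535261000.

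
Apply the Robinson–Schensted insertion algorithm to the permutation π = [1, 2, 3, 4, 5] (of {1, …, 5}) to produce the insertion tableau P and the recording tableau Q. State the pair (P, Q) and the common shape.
P = [1, 2, 3, 4, 5];  Q = [1, 2, 3, 4, 5];  common shape = (5)

Row-insert the values π_1, π_2, … into P one at a time, bumping the leftmost entry strictly greater than the inserted value down to the next row. The recording tableau Q records, in position (i, j), the step at which that cell was added to P.
  Insert 1 (step 1): P = [1];  Q = [1]
  Insert 2 (step 2): P = [1, 2];  Q = [1, 2]
  Insert 3 (step 3): P = [1, 2, 3];  Q = [1, 2, 3]
  Insert 4 (step 4): P = [1, 2, 3, 4];  Q = [1, 2, 3, 4]
  Insert 5 (step 5): P = [1, 2, 3, 4, 5];  Q = [1, 2, 3, 4, 5]
Final shape: (5).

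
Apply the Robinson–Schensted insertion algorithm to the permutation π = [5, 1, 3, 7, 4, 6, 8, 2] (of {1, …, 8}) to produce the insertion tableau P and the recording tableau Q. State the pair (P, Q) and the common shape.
P = [1, 2, 4, 6, 8] / [3, 7] / [5];  Q = [1, 3, 4, 6, 7] / [2, 5] / [8];  common shape = (5, 2, 1)

Row-insert the values π_1, π_2, … into P one at a time, bumping the leftmost entry strictly greater than the inserted value down to the next row. The recording tableau Q records, in position (i, j), the step at which that cell was added to P.
  Insert 5 (step 1): P = [5];  Q = [1]
  Insert 1 (step 2): P = [1] / [5];  Q = [1] / [2]
  Insert 3 (step 3): P = [1, 3] / [5];  Q = [1, 3] / [2]
  Insert 7 (step 4): P = [1, 3, 7] / [5];  Q = [1, 3, 4] / [2]
  Insert 4 (step 5): P = [1, 3, 4] / [5, 7];  Q = [1, 3, 4] / [2, 5]
  Insert 6 (step 6): P = [1, 3, 4, 6] / [5, 7];  Q = [1, 3, 4, 6] / [2, 5]
  Insert 8 (step 7): P = [1, 3, 4, 6, 8] / [5, 7];  Q = [1, 3, 4, 6, 7] / [2, 5]
  Insert 2 (step 8): P = [1, 2, 4, 6, 8] / [3, 7] / [5];  Q = [1, 3, 4, 6, 7] / [2, 5] / [8]
Final shape: (5, 2, 1).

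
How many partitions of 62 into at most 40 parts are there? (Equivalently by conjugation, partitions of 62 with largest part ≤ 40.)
p(62, parts ≤ 40) = 1296650

Use the recurrence p(n, m) = p(n, m−1) + p(n−m, m): either the largest part is < m (count p(n, m−1)) or the largest part is exactly m (remove one copy of m, count p(n−m, m)). With p(0, ·) = 1 this gives p(62, parts ≤ 40) = 1296650. (By conjugating Young diagrams, this also counts partitions of 62 into at most 40 parts.)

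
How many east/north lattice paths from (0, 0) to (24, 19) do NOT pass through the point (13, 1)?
Number of paths = 799988069790

Total paths from (0, 0) to (24, 19): C(43, 24) = 800472431850. Paths through (13, 1): (paths (0, 0) → (13, 1)) × (paths (13, 1) → (24, 19)) = C(14, 13) · C(29, 11) = 14 · 34597290 = 484362060. Avoidance count = 800472431850 − 484362060 = 799988069790.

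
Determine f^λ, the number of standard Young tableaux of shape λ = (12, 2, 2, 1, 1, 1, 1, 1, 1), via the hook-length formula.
# SYT of shape (12, 2, 2, 1, 1, 1, 1, 1, 1) = 11490402

Hook-length formula: f^λ = n! / Π hook(c), product over all cells c of the Young diagram. For λ = (12, 2, 2, 1, 1, 1, 1, 1, 1), n = 22 boxes. Hook lengths by row (left-to-right, top-to-bottom): [20, 13, 10, 9, 8, 7, 6, 5, 4, 3, 2, 1]; [9, 2]; [8, 1]; [6]; [5]; [4]; [3]; [2]; [1]. Product of hooks = 97820835840000. So f^λ = 22! / 97820835840000 = 1124000727777607680000 / 97820835840000 = 11490402.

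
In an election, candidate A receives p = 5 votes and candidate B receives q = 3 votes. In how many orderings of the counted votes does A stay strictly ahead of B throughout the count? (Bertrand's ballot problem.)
Strict-lead orderings = 14

Total orderings of the 8 votes with 5 for A: C(8, 5) = 56. By the Bertrand ballot formula (Cycle Lemma / reflection principle), the number of orderings in which A is strictly ahead of B throughout is (p − q)/(p + q) · C(p + q, p) = (5 − 3)/(5 + 3) · 56 = 14.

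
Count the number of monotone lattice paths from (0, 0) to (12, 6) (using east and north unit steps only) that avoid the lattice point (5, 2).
Number of paths = 11634

Total paths from (0, 0) to (12, 6): C(18, 12) = 18564. Paths through (5, 2): (paths (0, 0) → (5, 2)) × (paths (5, 2) → (12, 6)) = C(7, 5) · C(11, 7) = 21 · 330 = 6930. Avoidance count = 18564 − 6930 = 11634.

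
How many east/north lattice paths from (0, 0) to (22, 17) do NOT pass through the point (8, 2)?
Number of paths = 47530973610

Total paths from (0, 0) to (22, 17): C(39, 22) = 51021117810. Paths through (8, 2): (paths (0, 0) → (8, 2)) × (paths (8, 2) → (22, 17)) = C(10, 8) · C(29, 14) = 45 · 77558760 = 3490144200. Avoidance count = 51021117810 − 3490144200 = 47530973610.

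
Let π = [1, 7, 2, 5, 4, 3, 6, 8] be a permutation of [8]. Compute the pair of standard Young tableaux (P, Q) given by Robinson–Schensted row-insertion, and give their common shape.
P = [1, 2, 3, 6, 8] / [4] / [5] / [7];  Q = [1, 2, 4, 7, 8] / [3] / [5] / [6];  common shape = (5, 1, 1, 1)

Row-insert the values π_1, π_2, … into P one at a time, bumping the leftmost entry strictly greater than the inserted value down to the next row. The recording tableau Q records, in position (i, j), the step at which that cell was added to P.
  Insert 1 (step 1): P = [1];  Q = [1]
  Insert 7 (step 2): P = [1, 7];  Q = [1, 2]
  Insert 2 (step 3): P = [1, 2] / [7];  Q = [1, 2] / [3]
  Insert 5 (step 4): P = [1, 2, 5] / [7];  Q = [1, 2, 4] / [3]
  Insert 4 (step 5): P = [1, 2, 4] / [5] / [7];  Q = [1, 2, 4] / [3] / [5]
  Insert 3 (step 6): P = [1, 2, 3] / [4] / [5] / [7];  Q = [1, 2, 4] / [3] / [5] / [6]
  Insert 6 (step 7): P = [1, 2, 3, 6] / [4] / [5] / [7];  Q = [1, 2, 4, 7] / [3] / [5] / [6]
  Insert 8 (step 8): P = [1, 2, 3, 6, 8] / [4] / [5] / [7];  Q = [1, 2, 4, 7, 8] / [3] / [5] / [6]
Final shape: (5, 1, 1, 1).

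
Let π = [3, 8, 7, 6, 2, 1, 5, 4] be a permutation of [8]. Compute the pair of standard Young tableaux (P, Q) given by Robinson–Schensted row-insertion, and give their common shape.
P = [1, 4] / [2, 5] / [3, 6] / [7] / [8];  Q = [1, 2] / [3, 7] / [4, 8] / [5] / [6];  common shape = (2, 2, 2, 1, 1)

Row-insert the values π_1, π_2, … into P one at a time, bumping the leftmost entry strictly greater than the inserted value down to the next row. The recording tableau Q records, in position (i, j), the step at which that cell was added to P.
  Insert 3 (step 1): P = [3];  Q = [1]
  Insert 8 (step 2): P = [3, 8];  Q = [1, 2]
  Insert 7 (step 3): P = [3, 7] / [8];  Q = [1, 2] / [3]
  Insert 6 (step 4): P = [3, 6] / [7] / [8];  Q = [1, 2] / [3] / [4]
  Insert 2 (step 5): P = [2, 6] / [3] / [7] / [8];  Q = [1, 2] / [3] / [4] / [5]
  Insert 1 (step 6): P = [1, 6] / [2] / [3] / [7] / [8];  Q = [1, 2] / [3] / [4] / [5] / [6]
  Insert 5 (step 7): P = [1, 5] / [2, 6] / [3] / [7] / [8];  Q = [1, 2] / [3, 7] / [4] / [5] / [6]
  Insert 4 (step 8): P = [1, 4] / [2, 5] / [3, 6] / [7] / [8];  Q = [1, 2] / [3, 7] / [4, 8] / [5] / [6]
Final shape: (2, 2, 2, 1, 1).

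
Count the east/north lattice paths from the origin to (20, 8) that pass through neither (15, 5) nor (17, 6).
Number of paths = 1695531

Inclusion–exclusion. Total paths: C(28, 20) = 3108105. Through P₁: C(20, 15)·C(8, 5) = 868224. Through P₂: C(23, 17)·C(5, 3) = 1009470. Since P₁ is strictly southwest of P₂, a monotone path through both must visit P₁ then P₂; paths through both = C(20, 15)·C(3, 2)·C(5, 3) = 465120. Avoid both = 3108105 − 868224 − 1009470 + 465120 = 1695531.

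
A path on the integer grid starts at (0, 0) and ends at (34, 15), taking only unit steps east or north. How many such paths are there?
Number of paths = 1575580702584

A monotone lattice path from (0, 0) to (34, 15) consists of 34 east steps and 15 north steps in some order, so it is determined by which 34 of the 49 steps are east. The count is C(49, 34) = 1575580702584.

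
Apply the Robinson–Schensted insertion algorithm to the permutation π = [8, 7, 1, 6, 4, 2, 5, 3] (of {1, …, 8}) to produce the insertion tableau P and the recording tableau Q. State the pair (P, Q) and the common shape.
P = [1, 2, 3] / [4, 5] / [6] / [7] / [8];  Q = [1, 4, 7] / [2, 8] / [3] / [5] / [6];  common shape = (3, 2, 1, 1, 1)

Row-insert the values π_1, π_2, … into P one at a time, bumping the leftmost entry strictly greater than the inserted value down to the next row. The recording tableau Q records, in position (i, j), the step at which that cell was added to P.
  Insert 8 (step 1): P = [8];  Q = [1]
  Insert 7 (step 2): P = [7] / [8];  Q = [1] / [2]
  Insert 1 (step 3): P = [1] / [7] / [8];  Q = [1] / [2] / [3]
  Insert 6 (step 4): P = [1, 6] / [7] / [8];  Q = [1, 4] / [2] / [3]
  Insert 4 (step 5): P = [1, 4] / [6] / [7] / [8];  Q = [1, 4] / [2] / [3] / [5]
  Insert 2 (step 6): P = [1, 2] / [4] / [6] / [7] / [8];  Q = [1, 4] / [2] / [3] / [5] / [6]
  Insert 5 (step 7): P = [1, 2, 5] / [4] / [6] / [7] / [8];  Q = [1, 4, 7] / [2] / [3] / [5] / [6]
  Insert 3 (step 8): P = [1, 2, 3] / [4, 5] / [6] / [7] / [8];  Q = [1, 4, 7] / [2, 8] / [3] / [5] / [6]
Final shape: (3, 2, 1, 1, 1).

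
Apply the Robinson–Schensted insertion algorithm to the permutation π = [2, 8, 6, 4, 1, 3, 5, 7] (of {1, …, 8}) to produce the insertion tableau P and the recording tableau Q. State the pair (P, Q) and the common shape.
P = [1, 3, 5, 7] / [2, 4] / [6] / [8];  Q = [1, 2, 7, 8] / [3, 6] / [4] / [5];  common shape = (4, 2, 1, 1)

Row-insert the values π_1, π_2, … into P one at a time, bumping the leftmost entry strictly greater than the inserted value down to the next row. The recording tableau Q records, in position (i, j), the step at which that cell was added to P.
  Insert 2 (step 1): P = [2];  Q = [1]
  Insert 8 (step 2): P = [2, 8];  Q = [1, 2]
  Insert 6 (step 3): P = [2, 6] / [8];  Q = [1, 2] / [3]
  Insert 4 (step 4): P = [2, 4] / [6] / [8];  Q = [1, 2] / [3] / [4]
  Insert 1 (step 5): P = [1, 4] / [2] / [6] / [8];  Q = [1, 2] / [3] / [4] / [5]
  Insert 3 (step 6): P = [1, 3] / [2, 4] / [6] / [8];  Q = [1, 2] / [3, 6] / [4] / [5]
  Insert 5 (step 7): P = [1, 3, 5] / [2, 4] / [6] / [8];  Q = [1, 2, 7] / [3, 6] / [4] / [5]
  Insert 7 (step 8): P = [1, 3, 5, 7] / [2, 4] / [6] / [8];  Q = [1, 2, 7, 8] / [3, 6] / [4] / [5]
Final shape: (4, 2, 1, 1).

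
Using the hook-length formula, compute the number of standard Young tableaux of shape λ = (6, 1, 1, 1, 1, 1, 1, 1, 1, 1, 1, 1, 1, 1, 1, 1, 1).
# SYT of shape (6, 1, 1, 1, 1, 1, 1, 1, 1, 1, 1, 1, 1, 1, 1, 1, 1) = 20349

Hook-length formula: f^λ = n! / Π hook(c), product over all cells c of the Young diagram. For λ = (6, 1, 1, 1, 1, 1, 1, 1, 1, 1, 1, 1, 1, 1, 1, 1, 1), n = 22 boxes. Hook lengths by row (left-to-right, top-to-bottom): [22, 5, 4, 3, 2, 1]; [16]; [15]; [14]; [13]; [12]; [11]; [10]; [9]; [8]; [7]; [6]; [5]; [4]; [3]; [2]; [1]. Product of hooks = 55236165304320000. So f^λ = 22! / 55236165304320000 = 1124000727777607680000 / 55236165304320000 = 20349.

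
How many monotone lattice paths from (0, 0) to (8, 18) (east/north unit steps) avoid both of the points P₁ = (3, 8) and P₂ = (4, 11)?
Number of paths = 834130

Inclusion–exclusion. Total paths: C(26, 8) = 1562275. Through P₁: C(11, 3)·C(15, 5) = 495495. Through P₂: C(15, 4)·C(11, 4) = 450450. Since P₁ is strictly southwest of P₂, a monotone path through both must visit P₁ then P₂; paths through both = C(11, 3)·C(4, 1)·C(11, 4) = 217800. Avoid both = 1562275 − 495495 − 450450 + 217800 = 834130.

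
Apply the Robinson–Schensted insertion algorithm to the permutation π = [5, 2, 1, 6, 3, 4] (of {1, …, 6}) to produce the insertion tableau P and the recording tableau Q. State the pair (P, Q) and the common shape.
P = [1, 3, 4] / [2, 6] / [5];  Q = [1, 4, 6] / [2, 5] / [3];  common shape = (3, 2, 1)

Row-insert the values π_1, π_2, … into P one at a time, bumping the leftmost entry strictly greater than the inserted value down to the next row. The recording tableau Q records, in position (i, j), the step at which that cell was added to P.
  Insert 5 (step 1): P = [5];  Q = [1]
  Insert 2 (step 2): P = [2] / [5];  Q = [1] / [2]
  Insert 1 (step 3): P = [1] / [2] / [5];  Q = [1] / [2] / [3]
  Insert 6 (step 4): P = [1, 6] / [2] / [5];  Q = [1, 4] / [2] / [3]
  Insert 3 (step 5): P = [1, 3] / [2, 6] / [5];  Q = [1, 4] / [2, 5] / [3]
  Insert 4 (step 6): P = [1, 3, 4] / [2, 6] / [5];  Q = [1, 4, 6] / [2, 5] / [3]
Final shape: (3, 2, 1).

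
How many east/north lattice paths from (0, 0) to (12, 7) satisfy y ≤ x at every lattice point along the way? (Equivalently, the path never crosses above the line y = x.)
Number of paths = 23256

By the reflection principle (André's argument), the number of monotone paths to (12, 7) with n ≤ m that never go above y = x is C(19, 12) − C(19, 13) = 50388 − 27132 = 23256.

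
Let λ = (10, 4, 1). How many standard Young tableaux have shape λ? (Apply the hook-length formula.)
# SYT of shape (10, 4, 1) = 7007

Hook-length formula: f^λ = n! / Π hook(c), product over all cells c of the Young diagram. For λ = (10, 4, 1), n = 15 boxes. Hook lengths by row (left-to-right, top-to-bottom): [12, 10, 9, 8, 6, 5, 4, 3, 2, 1]; [5, 3, 2, 1]; [1]. Product of hooks = 186624000. So f^λ = 15! / 186624000 = 1307674368000 / 186624000 = 7007.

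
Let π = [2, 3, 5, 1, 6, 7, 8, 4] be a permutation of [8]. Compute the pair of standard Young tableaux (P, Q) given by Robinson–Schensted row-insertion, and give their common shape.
P = [1, 3, 4, 6, 7, 8] / [2, 5];  Q = [1, 2, 3, 5, 6, 7] / [4, 8];  common shape = (6, 2)

Row-insert the values π_1, π_2, … into P one at a time, bumping the leftmost entry strictly greater than the inserted value down to the next row. The recording tableau Q records, in position (i, j), the step at which that cell was added to P.
  Insert 2 (step 1): P = [2];  Q = [1]
  Insert 3 (step 2): P = [2, 3];  Q = [1, 2]
  Insert 5 (step 3): P = [2, 3, 5];  Q = [1, 2, 3]
  Insert 1 (step 4): P = [1, 3, 5] / [2];  Q = [1, 2, 3] / [4]
  Insert 6 (step 5): P = [1, 3, 5, 6] / [2];  Q = [1, 2, 3, 5] / [4]
  Insert 7 (step 6): P = [1, 3, 5, 6, 7] / [2];  Q = [1, 2, 3, 5, 6] / [4]
  Insert 8 (step 7): P = [1, 3, 5, 6, 7, 8] / [2];  Q = [1, 2, 3, 5, 6, 7] / [4]
  Insert 4 (step 8): P = [1, 3, 4, 6, 7, 8] / [2, 5];  Q = [1, 2, 3, 5, 6, 7] / [4, 8]
Final shape: (6, 2).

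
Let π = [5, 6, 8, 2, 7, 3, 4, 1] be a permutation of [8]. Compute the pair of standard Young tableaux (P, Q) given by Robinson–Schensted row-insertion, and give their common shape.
P = [1, 3, 4] / [2, 6, 7] / [5] / [8];  Q = [1, 2, 3] / [4, 5, 7] / [6] / [8];  common shape = (3, 3, 1, 1)

Row-insert the values π_1, π_2, … into P one at a time, bumping the leftmost entry strictly greater than the inserted value down to the next row. The recording tableau Q records, in position (i, j), the step at which that cell was added to P.
  Insert 5 (step 1): P = [5];  Q = [1]
  Insert 6 (step 2): P = [5, 6];  Q = [1, 2]
  Insert 8 (step 3): P = [5, 6, 8];  Q = [1, 2, 3]
  Insert 2 (step 4): P = [2, 6, 8] / [5];  Q = [1, 2, 3] / [4]
  Insert 7 (step 5): P = [2, 6, 7] / [5, 8];  Q = [1, 2, 3] / [4, 5]
  Insert 3 (step 6): P = [2, 3, 7] / [5, 6] / [8];  Q = [1, 2, 3] / [4, 5] / [6]
  Insert 4 (step 7): P = [2, 3, 4] / [5, 6, 7] / [8];  Q = [1, 2, 3] / [4, 5, 7] / [6]
  Insert 1 (step 8): P = [1, 3, 4] / [2, 6, 7] / [5] / [8];  Q = [1, 2, 3] / [4, 5, 7] / [6] / [8]
Final shape: (3, 3, 1, 1).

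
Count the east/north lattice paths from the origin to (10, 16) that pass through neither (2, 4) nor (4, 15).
Number of paths = 3403243

Inclusion–exclusion. Total paths: C(26, 10) = 5311735. Through P₁: C(6, 2)·C(20, 8) = 1889550. Through P₂: C(19, 4)·C(7, 6) = 27132. Since P₁ is strictly southwest of P₂, a monotone path through both must visit P₁ then P₂; paths through both = C(6, 2)·C(13, 2)·C(7, 6) = 8190. Avoid both = 5311735 − 1889550 − 27132 + 8190 = 3403243.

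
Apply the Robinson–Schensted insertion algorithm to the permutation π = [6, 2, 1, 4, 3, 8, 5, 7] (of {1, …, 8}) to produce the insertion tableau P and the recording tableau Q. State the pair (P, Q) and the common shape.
P = [1, 3, 5, 7] / [2, 4, 8] / [6];  Q = [1, 4, 6, 8] / [2, 5, 7] / [3];  common shape = (4, 3, 1)

Row-insert the values π_1, π_2, … into P one at a time, bumping the leftmost entry strictly greater than the inserted value down to the next row. The recording tableau Q records, in position (i, j), the step at which that cell was added to P.
  Insert 6 (step 1): P = [6];  Q = [1]
  Insert 2 (step 2): P = [2] / [6];  Q = [1] / [2]
  Insert 1 (step 3): P = [1] / [2] / [6];  Q = [1] / [2] / [3]
  Insert 4 (step 4): P = [1, 4] / [2] / [6];  Q = [1, 4] / [2] / [3]
  Insert 3 (step 5): P = [1, 3] / [2, 4] / [6];  Q = [1, 4] / [2, 5] / [3]
  Insert 8 (step 6): P = [1, 3, 8] / [2, 4] / [6];  Q = [1, 4, 6] / [2, 5] / [3]
  Insert 5 (step 7): P = [1, 3, 5] / [2, 4, 8] / [6];  Q = [1, 4, 6] / [2, 5, 7] / [3]
  Insert 7 (step 8): P = [1, 3, 5, 7] / [2, 4, 8] / [6];  Q = [1, 4, 6, 8] / [2, 5, 7] / [3]
Final shape: (4, 3, 1).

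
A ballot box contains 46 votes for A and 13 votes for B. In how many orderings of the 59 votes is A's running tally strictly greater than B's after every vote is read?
Strict-lead orderings = 2263786772940

Total orderings of the 59 votes with 46 for A: C(59, 46) = 4047376351620. By the Bertrand ballot formula (Cycle Lemma / reflection principle), the number of orderings in which A is strictly ahead of B throughout is (p − q)/(p + q) · C(p + q, p) = (46 − 13)/(46 + 13) · 4047376351620 = 2263786772940.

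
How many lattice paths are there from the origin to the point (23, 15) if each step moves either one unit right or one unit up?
Number of paths = 15471286560

A monotone lattice path from (0, 0) to (23, 15) consists of 23 east steps and 15 north steps in some order, so it is determined by which 23 of the 38 steps are east. The count is C(38, 23) = 15471286560.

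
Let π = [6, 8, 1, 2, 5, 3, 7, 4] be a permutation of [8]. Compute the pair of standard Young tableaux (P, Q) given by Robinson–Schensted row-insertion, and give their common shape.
P = [1, 2, 3, 4] / [5, 7] / [6, 8];  Q = [1, 2, 5, 7] / [3, 4] / [6, 8];  common shape = (4, 2, 2)

Row-insert the values π_1, π_2, … into P one at a time, bumping the leftmost entry strictly greater than the inserted value down to the next row. The recording tableau Q records, in position (i, j), the step at which that cell was added to P.
  Insert 6 (step 1): P = [6];  Q = [1]
  Insert 8 (step 2): P = [6, 8];  Q = [1, 2]
  Insert 1 (step 3): P = [1, 8] / [6];  Q = [1, 2] / [3]
  Insert 2 (step 4): P = [1, 2] / [6, 8];  Q = [1, 2] / [3, 4]
  Insert 5 (step 5): P = [1, 2, 5] / [6, 8];  Q = [1, 2, 5] / [3, 4]
  Insert 3 (step 6): P = [1, 2, 3] / [5, 8] / [6];  Q = [1, 2, 5] / [3, 4] / [6]
  Insert 7 (step 7): P = [1, 2, 3, 7] / [5, 8] / [6];  Q = [1, 2, 5, 7] / [3, 4] / [6]
  Insert 4 (step 8): P = [1, 2, 3, 4] / [5, 7] / [6, 8];  Q = [1, 2, 5, 7] / [3, 4] / [6, 8]
Final shape: (4, 2, 2).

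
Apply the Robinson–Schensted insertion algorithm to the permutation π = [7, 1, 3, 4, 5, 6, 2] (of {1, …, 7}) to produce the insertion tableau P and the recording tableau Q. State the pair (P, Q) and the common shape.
P = [1, 2, 4, 5, 6] / [3] / [7];  Q = [1, 3, 4, 5, 6] / [2] / [7];  common shape = (5, 1, 1)

Row-insert the values π_1, π_2, … into P one at a time, bumping the leftmost entry strictly greater than the inserted value down to the next row. The recording tableau Q records, in position (i, j), the step at which that cell was added to P.
  Insert 7 (step 1): P = [7];  Q = [1]
  Insert 1 (step 2): P = [1] / [7];  Q = [1] / [2]
  Insert 3 (step 3): P = [1, 3] / [7];  Q = [1, 3] / [2]
  Insert 4 (step 4): P = [1, 3, 4] / [7];  Q = [1, 3, 4] / [2]
  Insert 5 (step 5): P = [1, 3, 4, 5] / [7];  Q = [1, 3, 4, 5] / [2]
  Insert 6 (step 6): P = [1, 3, 4, 5, 6] / [7];  Q = [1, 3, 4, 5, 6] / [2]
  Insert 2 (step 7): P = [1, 2, 4, 5, 6] / [3] / [7];  Q = [1, 3, 4, 5, 6] / [2] / [7]
Final shape: (5, 1, 1).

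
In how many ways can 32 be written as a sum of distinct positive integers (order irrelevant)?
q(32) = 390

A partition into distinct parts is a strictly decreasing sequence summing to n. The recurrence d(n, m) = d(n, m−1) + d(n−m, m−1) (use part m at most once) with q(n) = d(n, n) gives q(32) = 390. (Euler's theorem: # distinct-part partitions = # odd-part partitions.)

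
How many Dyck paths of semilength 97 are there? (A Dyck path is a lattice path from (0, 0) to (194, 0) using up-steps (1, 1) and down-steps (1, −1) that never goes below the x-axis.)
C_97 = 14657929356129575437016877846657032761712954950899755100

These Dyck paths are counted by the Catalan number C_n = (1/(n + 1)) · C(2n, n). For n = 97: C_97 = (1/98) · C(194, 97) = 1436477076900698392827654028972389210647869585188175999800/98 = 14657929356129575437016877846657032761712954950899755100.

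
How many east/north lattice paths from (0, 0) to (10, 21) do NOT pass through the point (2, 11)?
Number of paths = 40939041

Total paths from (0, 0) to (10, 21): C(31, 10) = 44352165. Paths through (2, 11): (paths (0, 0) → (2, 11)) × (paths (2, 11) → (10, 21)) = C(13, 2) · C(18, 8) = 78 · 43758 = 3413124. Avoidance count = 44352165 − 3413124 = 40939041.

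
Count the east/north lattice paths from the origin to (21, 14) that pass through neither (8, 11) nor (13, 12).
Number of paths = 2064027120

Inclusion–exclusion. Total paths: C(35, 21) = 2319959400. Through P₁: C(19, 8)·C(16, 13) = 42325920. Through P₂: C(25, 13)·C(10, 8) = 234013500. Since P₁ is strictly southwest of P₂, a monotone path through both must visit P₁ then P₂; paths through both = C(19, 8)·C(6, 5)·C(10, 8) = 20407140. Avoid both = 2319959400 − 42325920 − 234013500 + 20407140 = 2064027120.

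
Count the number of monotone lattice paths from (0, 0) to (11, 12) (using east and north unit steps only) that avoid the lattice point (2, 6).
Number of paths = 1211938

Total paths from (0, 0) to (11, 12): C(23, 11) = 1352078. Paths through (2, 6): (paths (0, 0) → (2, 6)) × (paths (2, 6) → (11, 12)) = C(8, 2) · C(15, 9) = 28 · 5005 = 140140. Avoidance count = 1352078 − 140140 = 1211938.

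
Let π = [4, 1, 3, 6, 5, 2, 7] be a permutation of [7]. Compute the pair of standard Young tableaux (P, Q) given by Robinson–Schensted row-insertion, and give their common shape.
P = [1, 2, 5, 7] / [3, 6] / [4];  Q = [1, 3, 4, 7] / [2, 5] / [6];  common shape = (4, 2, 1)

Row-insert the values π_1, π_2, … into P one at a time, bumping the leftmost entry strictly greater than the inserted value down to the next row. The recording tableau Q records, in position (i, j), the step at which that cell was added to P.
  Insert 4 (step 1): P = [4];  Q = [1]
  Insert 1 (step 2): P = [1] / [4];  Q = [1] / [2]
  Insert 3 (step 3): P = [1, 3] / [4];  Q = [1, 3] / [2]
  Insert 6 (step 4): P = [1, 3, 6] / [4];  Q = [1, 3, 4] / [2]
  Insert 5 (step 5): P = [1, 3, 5] / [4, 6];  Q = [1, 3, 4] / [2, 5]
  Insert 2 (step 6): P = [1, 2, 5] / [3, 6] / [4];  Q = [1, 3, 4] / [2, 5] / [6]
  Insert 7 (step 7): P = [1, 2, 5, 7] / [3, 6] / [4];  Q = [1, 3, 4, 7] / [2, 5] / [6]
Final shape: (4, 2, 1).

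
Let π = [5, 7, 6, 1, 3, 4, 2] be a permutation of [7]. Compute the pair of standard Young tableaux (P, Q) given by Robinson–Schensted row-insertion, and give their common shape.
P = [1, 2, 4] / [3, 6] / [5] / [7];  Q = [1, 2, 6] / [3, 5] / [4] / [7];  common shape = (3, 2, 1, 1)

Row-insert the values π_1, π_2, … into P one at a time, bumping the leftmost entry strictly greater than the inserted value down to the next row. The recording tableau Q records, in position (i, j), the step at which that cell was added to P.
  Insert 5 (step 1): P = [5];  Q = [1]
  Insert 7 (step 2): P = [5, 7];  Q = [1, 2]
  Insert 6 (step 3): P = [5, 6] / [7];  Q = [1, 2] / [3]
  Insert 1 (step 4): P = [1, 6] / [5] / [7];  Q = [1, 2] / [3] / [4]
  Insert 3 (step 5): P = [1, 3] / [5, 6] / [7];  Q = [1, 2] / [3, 5] / [4]
  Insert 4 (step 6): P = [1, 3, 4] / [5, 6] / [7];  Q = [1, 2, 6] / [3, 5] / [4]
  Insert 2 (step 7): P = [1, 2, 4] / [3, 6] / [5] / [7];  Q = [1, 2, 6] / [3, 5] / [4] / [7]
Final shape: (3, 2, 1, 1).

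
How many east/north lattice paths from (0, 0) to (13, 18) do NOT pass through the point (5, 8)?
Number of paths = 149936529

Total paths from (0, 0) to (13, 18): C(31, 13) = 206253075. Paths through (5, 8): (paths (0, 0) → (5, 8)) × (paths (5, 8) → (13, 18)) = C(13, 5) · C(18, 8) = 1287 · 43758 = 56316546. Avoidance count = 206253075 − 56316546 = 149936529.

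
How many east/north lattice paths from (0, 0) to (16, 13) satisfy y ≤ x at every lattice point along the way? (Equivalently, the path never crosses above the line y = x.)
Number of paths = 15967980

By the reflection principle (André's argument), the number of monotone paths to (16, 13) with n ≤ m that never go above y = x is C(29, 16) − C(29, 17) = 67863915 − 51895935 = 15967980.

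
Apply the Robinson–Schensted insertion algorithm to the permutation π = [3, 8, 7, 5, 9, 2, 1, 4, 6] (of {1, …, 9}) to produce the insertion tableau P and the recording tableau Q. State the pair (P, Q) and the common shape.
P = [1, 4, 6] / [2, 5, 9] / [3] / [7] / [8];  Q = [1, 2, 5] / [3, 8, 9] / [4] / [6] / [7];  common shape = (3, 3, 1, 1, 1)

Row-insert the values π_1, π_2, … into P one at a time, bumping the leftmost entry strictly greater than the inserted value down to the next row. The recording tableau Q records, in position (i, j), the step at which that cell was added to P.
  Insert 3 (step 1): P = [3];  Q = [1]
  Insert 8 (step 2): P = [3, 8];  Q = [1, 2]
  Insert 7 (step 3): P = [3, 7] / [8];  Q = [1, 2] / [3]
  Insert 5 (step 4): P = [3, 5] / [7] / [8];  Q = [1, 2] / [3] / [4]
  Insert 9 (step 5): P = [3, 5, 9] / [7] / [8];  Q = [1, 2, 5] / [3] / [4]
  Insert 2 (step 6): P = [2, 5, 9] / [3] / [7] / [8];  Q = [1, 2, 5] / [3] / [4] / [6]
  Insert 1 (step 7): P = [1, 5, 9] / [2] / [3] / [7] / [8];  Q = [1, 2, 5] / [3] / [4] / [6] / [7]
  Insert 4 (step 8): P = [1, 4, 9] / [2, 5] / [3] / [7] / [8];  Q = [1, 2, 5] / [3, 8] / [4] / [6] / [7]
  Insert 6 (step 9): P = [1, 4, 6] / [2, 5, 9] / [3] / [7] / [8];  Q = [1, 2, 5] / [3, 8, 9] / [4] / [6] / [7]
Final shape: (3, 3, 1, 1, 1).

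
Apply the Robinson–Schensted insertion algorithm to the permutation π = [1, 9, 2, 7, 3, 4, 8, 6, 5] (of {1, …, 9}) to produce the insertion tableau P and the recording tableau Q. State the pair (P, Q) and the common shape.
P = [1, 2, 3, 4, 5] / [6, 8] / [7] / [9];  Q = [1, 2, 4, 6, 7] / [3, 8] / [5] / [9];  common shape = (5, 2, 1, 1)

Row-insert the values π_1, π_2, … into P one at a time, bumping the leftmost entry strictly greater than the inserted value down to the next row. The recording tableau Q records, in position (i, j), the step at which that cell was added to P.
  Insert 1 (step 1): P = [1];  Q = [1]
  Insert 9 (step 2): P = [1, 9];  Q = [1, 2]
  Insert 2 (step 3): P = [1, 2] / [9];  Q = [1, 2] / [3]
  Insert 7 (step 4): P = [1, 2, 7] / [9];  Q = [1, 2, 4] / [3]
  Insert 3 (step 5): P = [1, 2, 3] / [7] / [9];  Q = [1, 2, 4] / [3] / [5]
  Insert 4 (step 6): P = [1, 2, 3, 4] / [7] / [9];  Q = [1, 2, 4, 6] / [3] / [5]
  Insert 8 (step 7): P = [1, 2, 3, 4, 8] / [7] / [9];  Q = [1, 2, 4, 6, 7] / [3] / [5]
  Insert 6 (step 8): P = [1, 2, 3, 4, 6] / [7, 8] / [9];  Q = [1, 2, 4, 6, 7] / [3, 8] / [5]
  Insert 5 (step 9): P = [1, 2, 3, 4, 5] / [6, 8] / [7] / [9];  Q = [1, 2, 4, 6, 7] / [3, 8] / [5] / [9]
Final shape: (5, 2, 1, 1).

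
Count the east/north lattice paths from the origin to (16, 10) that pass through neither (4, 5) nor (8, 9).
Number of paths = 4392637

Inclusion–exclusion. Total paths: C(26, 16) = 5311735. Through P₁: C(9, 4)·C(17, 12) = 779688. Through P₂: C(17, 8)·C(9, 8) = 218790. Since P₁ is strictly southwest of P₂, a monotone path through both must visit P₁ then P₂; paths through both = C(9, 4)·C(8, 4)·C(9, 8) = 79380. Avoid both = 5311735 − 779688 − 218790 + 79380 = 4392637.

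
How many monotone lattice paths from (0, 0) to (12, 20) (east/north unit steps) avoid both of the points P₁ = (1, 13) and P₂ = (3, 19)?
Number of paths = 225335824

Inclusion–exclusion. Total paths: C(32, 12) = 225792840. Through P₁: C(14, 1)·C(18, 11) = 445536. Through P₂: C(22, 3)·C(10, 9) = 15400. Since P₁ is strictly southwest of P₂, a monotone path through both must visit P₁ then P₂; paths through both = C(14, 1)·C(8, 2)·C(10, 9) = 3920. Avoid both = 225792840 − 445536 − 15400 + 3920 = 225335824.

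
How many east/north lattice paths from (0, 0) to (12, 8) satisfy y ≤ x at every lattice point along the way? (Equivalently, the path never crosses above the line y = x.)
Number of paths = 48450

By the reflection principle (André's argument), the number of monotone paths to (12, 8) with n ≤ m that never go above y = x is C(20, 12) − C(20, 13) = 125970 − 77520 = 48450.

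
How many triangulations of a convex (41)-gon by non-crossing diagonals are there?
C_39 = 680425371729975800390

These polygon triangulations are counted by the Catalan number C_n = (1/(n + 1)) · C(2n, n). For n = 39: C_39 = (1/40) · C(78, 39) = 27217014869199032015600/40 = 680425371729975800390.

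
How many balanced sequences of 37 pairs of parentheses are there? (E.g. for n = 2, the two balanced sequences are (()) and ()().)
C_37 = 45950804324621742364

These balanced parentheses are counted by the Catalan number C_n = (1/(n + 1)) · C(2n, n). For n = 37: C_37 = (1/38) · C(74, 37) = 1746130564335626209832/38 = 45950804324621742364.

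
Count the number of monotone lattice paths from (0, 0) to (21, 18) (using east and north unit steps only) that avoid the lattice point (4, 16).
Number of paths = 62358315495

Total paths from (0, 0) to (21, 18): C(39, 21) = 62359143990. Paths through (4, 16): (paths (0, 0) → (4, 16)) × (paths (4, 16) → (21, 18)) = C(20, 4) · C(19, 17) = 4845 · 171 = 828495. Avoidance count = 62359143990 − 828495 = 62358315495.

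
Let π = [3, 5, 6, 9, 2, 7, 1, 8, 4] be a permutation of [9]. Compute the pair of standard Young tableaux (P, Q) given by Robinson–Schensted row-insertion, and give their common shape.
P = [1, 4, 6, 7, 8] / [2, 5] / [3, 9];  Q = [1, 2, 3, 4, 8] / [5, 6] / [7, 9];  common shape = (5, 2, 2)

Row-insert the values π_1, π_2, … into P one at a time, bumping the leftmost entry strictly greater than the inserted value down to the next row. The recording tableau Q records, in position (i, j), the step at which that cell was added to P.
  Insert 3 (step 1): P = [3];  Q = [1]
  Insert 5 (step 2): P = [3, 5];  Q = [1, 2]
  Insert 6 (step 3): P = [3, 5, 6];  Q = [1, 2, 3]
  Insert 9 (step 4): P = [3, 5, 6, 9];  Q = [1, 2, 3, 4]
  Insert 2 (step 5): P = [2, 5, 6, 9] / [3];  Q = [1, 2, 3, 4] / [5]
  Insert 7 (step 6): P = [2, 5, 6, 7] / [3, 9];  Q = [1, 2, 3, 4] / [5, 6]
  Insert 1 (step 7): P = [1, 5, 6, 7] / [2, 9] / [3];  Q = [1, 2, 3, 4] / [5, 6] / [7]
  Insert 8 (step 8): P = [1, 5, 6, 7, 8] / [2, 9] / [3];  Q = [1, 2, 3, 4, 8] / [5, 6] / [7]
  Insert 4 (step 9): P = [1, 4, 6, 7, 8] / [2, 5] / [3, 9];  Q = [1, 2, 3, 4, 8] / [5, 6] / [7, 9]
Final shape: (5, 2, 2).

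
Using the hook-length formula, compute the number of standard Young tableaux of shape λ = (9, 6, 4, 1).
# SYT of shape (9, 6, 4, 1) = 27159132

Hook-length formula: f^λ = n! / Π hook(c), product over all cells c of the Young diagram. For λ = (9, 6, 4, 1), n = 20 boxes. Hook lengths by row (left-to-right, top-to-bottom): [12, 10, 9, 8, 6, 5, 3, 2, 1]; [8, 6, 5, 4, 2, 1]; [5, 3, 2, 1]; [1]. Product of hooks = 89579520000. So f^λ = 20! / 89579520000 = 2432902008176640000 / 89579520000 = 27159132.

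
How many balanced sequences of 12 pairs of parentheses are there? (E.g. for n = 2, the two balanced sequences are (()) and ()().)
C_12 = 208012

These balanced parentheses are counted by the Catalan number C_n = (1/(n + 1)) · C(2n, n). For n = 12: C_12 = (1/13) · C(24, 12) = 2704156/13 = 208012.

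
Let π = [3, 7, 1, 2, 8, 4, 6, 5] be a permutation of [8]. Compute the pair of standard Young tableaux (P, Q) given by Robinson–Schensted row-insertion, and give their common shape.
P = [1, 2, 4, 5] / [3, 6, 8] / [7];  Q = [1, 2, 5, 7] / [3, 4, 6] / [8];  common shape = (4, 3, 1)

Row-insert the values π_1, π_2, … into P one at a time, bumping the leftmost entry strictly greater than the inserted value down to the next row. The recording tableau Q records, in position (i, j), the step at which that cell was added to P.
  Insert 3 (step 1): P = [3];  Q = [1]
  Insert 7 (step 2): P = [3, 7];  Q = [1, 2]
  Insert 1 (step 3): P = [1, 7] / [3];  Q = [1, 2] / [3]
  Insert 2 (step 4): P = [1, 2] / [3, 7];  Q = [1, 2] / [3, 4]
  Insert 8 (step 5): P = [1, 2, 8] / [3, 7];  Q = [1, 2, 5] / [3, 4]
  Insert 4 (step 6): P = [1, 2, 4] / [3, 7, 8];  Q = [1, 2, 5] / [3, 4, 6]
  Insert 6 (step 7): P = [1, 2, 4, 6] / [3, 7, 8];  Q = [1, 2, 5, 7] / [3, 4, 6]
  Insert 5 (step 8): P = [1, 2, 4, 5] / [3, 6, 8] / [7];  Q = [1, 2, 5, 7] / [3, 4, 6] / [8]
Final shape: (4, 3, 1).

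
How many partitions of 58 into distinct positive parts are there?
q(58) = 8808

A partition into distinct parts is a strictly decreasing sequence summing to n. The recurrence d(n, m) = d(n, m−1) + d(n−m, m−1) (use part m at most once) with q(n) = d(n, n) gives q(58) = 8808. (Euler's theorem: # distinct-part partitions = # odd-part partitions.)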